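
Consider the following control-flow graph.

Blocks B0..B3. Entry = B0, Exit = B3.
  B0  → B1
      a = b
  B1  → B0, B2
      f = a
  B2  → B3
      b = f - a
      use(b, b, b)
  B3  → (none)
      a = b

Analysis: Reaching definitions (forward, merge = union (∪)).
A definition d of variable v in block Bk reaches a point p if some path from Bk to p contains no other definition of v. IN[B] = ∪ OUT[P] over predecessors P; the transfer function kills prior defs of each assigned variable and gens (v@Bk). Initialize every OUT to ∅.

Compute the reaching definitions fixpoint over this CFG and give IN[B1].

Answer: {a@B0, f@B1}

Derivation:
Per-block solution:
  B0:   IN={a@B0, f@B1}   OUT={a@B0, f@B1}
  B1:   IN={a@B0, f@B1}   OUT={a@B0, f@B1}
  B2:   IN={a@B0, f@B1}   OUT={a@B0, b@B2, f@B1}
  B3:   IN={a@B0, b@B2, f@B1}   OUT={a@B3, b@B2, f@B1}

Merge at B1: IN[B1] = OUT[B0] = {a@B0, f@B1}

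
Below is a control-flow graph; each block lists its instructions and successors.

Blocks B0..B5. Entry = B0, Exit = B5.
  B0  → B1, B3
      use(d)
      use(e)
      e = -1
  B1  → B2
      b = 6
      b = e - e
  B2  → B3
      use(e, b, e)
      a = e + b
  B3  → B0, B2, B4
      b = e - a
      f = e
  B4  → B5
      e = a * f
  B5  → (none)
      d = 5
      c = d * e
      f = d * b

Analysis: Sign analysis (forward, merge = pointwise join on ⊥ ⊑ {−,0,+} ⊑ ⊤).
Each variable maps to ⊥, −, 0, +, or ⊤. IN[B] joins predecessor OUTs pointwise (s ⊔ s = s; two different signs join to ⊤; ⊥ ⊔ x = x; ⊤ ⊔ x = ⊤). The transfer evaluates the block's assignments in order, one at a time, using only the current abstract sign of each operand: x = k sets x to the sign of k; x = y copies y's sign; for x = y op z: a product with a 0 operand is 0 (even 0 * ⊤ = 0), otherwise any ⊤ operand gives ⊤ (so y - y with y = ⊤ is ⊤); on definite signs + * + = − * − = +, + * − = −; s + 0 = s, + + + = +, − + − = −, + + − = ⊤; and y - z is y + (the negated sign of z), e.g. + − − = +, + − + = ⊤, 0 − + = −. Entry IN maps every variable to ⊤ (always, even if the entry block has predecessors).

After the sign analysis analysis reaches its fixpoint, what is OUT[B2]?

Answer: {a: ⊤, b: ⊤, c: ⊤, d: ⊤, e: -, f: ⊤}

Derivation:
Converged values:
  B0:   IN=(all ⊤)   OUT={e:-; rest ⊤}
  B1:   IN={e:-; rest ⊤}   OUT={e:-; rest ⊤}
  B2:   IN={e:-; rest ⊤}   OUT={e:-; rest ⊤}
  B3:   IN={e:-; rest ⊤}   OUT={e:-, f:-; rest ⊤}
  B4:   IN={e:-, f:-; rest ⊤}   OUT={f:-; rest ⊤}
  B5:   IN={f:-; rest ⊤}   OUT={d:+; rest ⊤}

Merge at B2: IN[B2] = OUT[B1] ⊔ OUT[B3] = {a: ⊤, b: ⊤, c: ⊤, d: ⊤, e: -, f: ⊤}
Applying B2's transfer function to that IN value gives OUT[B2] (row B2 above).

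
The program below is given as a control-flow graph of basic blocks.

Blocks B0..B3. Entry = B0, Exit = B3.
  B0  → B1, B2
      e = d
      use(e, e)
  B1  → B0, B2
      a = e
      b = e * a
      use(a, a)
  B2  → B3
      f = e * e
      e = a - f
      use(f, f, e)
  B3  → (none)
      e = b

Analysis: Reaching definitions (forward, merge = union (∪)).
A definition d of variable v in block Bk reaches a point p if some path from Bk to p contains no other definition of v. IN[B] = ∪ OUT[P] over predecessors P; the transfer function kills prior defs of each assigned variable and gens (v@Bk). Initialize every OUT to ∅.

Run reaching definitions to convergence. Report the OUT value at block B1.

Converged values:
  B0:  IN={a@B1, b@B1, e@B0}  OUT={a@B1, b@B1, e@B0}
  B1:  IN={a@B1, b@B1, e@B0}  OUT={a@B1, b@B1, e@B0}
  B2:  IN={a@B1, b@B1, e@B0}  OUT={a@B1, b@B1, e@B2, f@B2}
  B3:  IN={a@B1, b@B1, e@B2, f@B2}  OUT={a@B1, b@B1, e@B3, f@B2}

Merge at B1: IN[B1] = OUT[B0] = {a@B1, b@B1, e@B0}
Applying B1's transfer function to that IN value gives OUT[B1] (row B1 above).

Answer: {a@B1, b@B1, e@B0}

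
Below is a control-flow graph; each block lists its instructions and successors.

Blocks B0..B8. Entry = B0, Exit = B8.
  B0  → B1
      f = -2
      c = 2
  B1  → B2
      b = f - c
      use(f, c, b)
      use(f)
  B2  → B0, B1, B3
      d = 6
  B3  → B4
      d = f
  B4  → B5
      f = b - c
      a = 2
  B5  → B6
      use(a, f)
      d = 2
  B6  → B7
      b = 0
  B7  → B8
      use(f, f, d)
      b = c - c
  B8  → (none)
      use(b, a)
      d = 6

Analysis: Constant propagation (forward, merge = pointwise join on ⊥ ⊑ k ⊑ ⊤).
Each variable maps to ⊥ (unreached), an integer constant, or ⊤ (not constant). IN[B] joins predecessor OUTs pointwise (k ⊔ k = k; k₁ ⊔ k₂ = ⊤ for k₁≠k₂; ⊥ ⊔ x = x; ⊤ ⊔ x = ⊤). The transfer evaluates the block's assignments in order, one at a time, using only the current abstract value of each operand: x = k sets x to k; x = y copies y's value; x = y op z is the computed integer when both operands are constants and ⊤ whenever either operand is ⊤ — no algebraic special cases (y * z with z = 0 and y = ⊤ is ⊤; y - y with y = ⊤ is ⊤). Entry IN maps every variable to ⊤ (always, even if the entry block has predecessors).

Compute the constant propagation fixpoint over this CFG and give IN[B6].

Converged values:
  B0:  IN=(all ⊤)  OUT={c:2, f:-2; rest ⊤}
  B1:  IN={c:2, f:-2; rest ⊤}  OUT={b:-4, c:2, f:-2; rest ⊤}
  B2:  IN={b:-4, c:2, f:-2; rest ⊤}  OUT={b:-4, c:2, d:6, f:-2; rest ⊤}
  B3:  IN={b:-4, c:2, d:6, f:-2; rest ⊤}  OUT={b:-4, c:2, d:-2, f:-2; rest ⊤}
  B4:  IN={b:-4, c:2, d:-2, f:-2; rest ⊤}  OUT={a:2, b:-4, c:2, d:-2, f:-6; rest ⊤}
  B5:  IN={a:2, b:-4, c:2, d:-2, f:-6; rest ⊤}  OUT={a:2, b:-4, c:2, d:2, f:-6; rest ⊤}
  B6:  IN={a:2, b:-4, c:2, d:2, f:-6; rest ⊤}  OUT={a:2, b:0, c:2, d:2, f:-6; rest ⊤}
  B7:  IN={a:2, b:0, c:2, d:2, f:-6; rest ⊤}  OUT={a:2, b:0, c:2, d:2, f:-6; rest ⊤}
  B8:  IN={a:2, b:0, c:2, d:2, f:-6; rest ⊤}  OUT={a:2, b:0, c:2, d:6, f:-6; rest ⊤}

Merge at B6: IN[B6] = OUT[B5] = {a: 2, b: -4, c: 2, d: 2, e: ⊤, f: -6}

Answer: {a: 2, b: -4, c: 2, d: 2, e: ⊤, f: -6}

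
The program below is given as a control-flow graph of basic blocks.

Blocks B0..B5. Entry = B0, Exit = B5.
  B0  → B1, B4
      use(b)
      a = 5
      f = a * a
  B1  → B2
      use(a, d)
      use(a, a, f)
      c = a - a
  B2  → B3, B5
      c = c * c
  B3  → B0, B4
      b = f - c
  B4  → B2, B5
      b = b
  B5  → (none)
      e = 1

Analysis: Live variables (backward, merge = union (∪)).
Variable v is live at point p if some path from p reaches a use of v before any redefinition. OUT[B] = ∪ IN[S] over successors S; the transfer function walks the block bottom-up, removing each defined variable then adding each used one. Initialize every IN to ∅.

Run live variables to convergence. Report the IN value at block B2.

Fixpoint table:
  B0: | IN={b, c, d} | OUT={a, b, c, d, f}
  B1: | IN={a, d, f} | OUT={c, d, f}
  B2: | IN={c, d, f} | OUT={c, d, f}
  B3: | IN={c, d, f} | OUT={b, c, d, f}
  B4: | IN={b, c, d, f} | OUT={c, d, f}
  B5: | IN={} | OUT={}

Merge at B2: OUT[B2] = IN[B3] ⊔ IN[B5] = {c, d, f}
Applying B2's transfer function to that OUT value gives IN[B2] (row B2 above).

Answer: {c, d, f}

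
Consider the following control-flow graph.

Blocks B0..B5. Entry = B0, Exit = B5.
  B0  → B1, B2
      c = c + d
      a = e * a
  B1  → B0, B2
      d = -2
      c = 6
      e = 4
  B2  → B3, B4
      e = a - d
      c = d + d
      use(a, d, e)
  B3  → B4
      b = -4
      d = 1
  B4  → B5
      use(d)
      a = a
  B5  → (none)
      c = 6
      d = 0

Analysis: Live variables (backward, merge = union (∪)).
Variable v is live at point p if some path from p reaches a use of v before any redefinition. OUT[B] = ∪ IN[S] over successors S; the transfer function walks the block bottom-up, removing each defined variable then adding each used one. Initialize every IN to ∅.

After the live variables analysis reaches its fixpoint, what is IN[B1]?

Fixpoint table:
  B0:   IN={a, c, d, e}   OUT={a, d}
  B1:   IN={a}   OUT={a, c, d, e}
  B2:   IN={a, d}   OUT={a, d}
  B3:   IN={a}   OUT={a, d}
  B4:   IN={a, d}   OUT={}
  B5:   IN={}   OUT={}

Merge at B1: OUT[B1] = IN[B0] ⊔ IN[B2] = {a, c, d, e}
Applying B1's transfer function to that OUT value gives IN[B1] (row B1 above).

Answer: {a}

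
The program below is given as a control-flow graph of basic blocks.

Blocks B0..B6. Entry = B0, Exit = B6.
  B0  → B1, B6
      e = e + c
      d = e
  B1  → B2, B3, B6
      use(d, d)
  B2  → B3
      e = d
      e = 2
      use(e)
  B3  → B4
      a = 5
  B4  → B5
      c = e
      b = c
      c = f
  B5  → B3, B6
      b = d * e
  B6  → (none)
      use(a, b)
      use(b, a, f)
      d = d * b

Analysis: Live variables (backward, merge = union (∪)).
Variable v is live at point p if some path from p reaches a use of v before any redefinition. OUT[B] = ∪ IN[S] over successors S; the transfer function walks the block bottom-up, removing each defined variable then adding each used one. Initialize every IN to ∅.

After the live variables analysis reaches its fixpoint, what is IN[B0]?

Fixpoint table:
  B0:  IN={a, b, c, e, f}  OUT={a, b, d, e, f}
  B1:  IN={a, b, d, e, f}  OUT={a, b, d, e, f}
  B2:  IN={d, f}  OUT={d, e, f}
  B3:  IN={d, e, f}  OUT={a, d, e, f}
  B4:  IN={a, d, e, f}  OUT={a, d, e, f}
  B5:  IN={a, d, e, f}  OUT={a, b, d, e, f}
  B6:  IN={a, b, d, f}  OUT={}

Merge at B0: OUT[B0] = IN[B1] ⊔ IN[B6] = {a, b, d, e, f}
Applying B0's transfer function to that OUT value gives IN[B0] (row B0 above).

Answer: {a, b, c, e, f}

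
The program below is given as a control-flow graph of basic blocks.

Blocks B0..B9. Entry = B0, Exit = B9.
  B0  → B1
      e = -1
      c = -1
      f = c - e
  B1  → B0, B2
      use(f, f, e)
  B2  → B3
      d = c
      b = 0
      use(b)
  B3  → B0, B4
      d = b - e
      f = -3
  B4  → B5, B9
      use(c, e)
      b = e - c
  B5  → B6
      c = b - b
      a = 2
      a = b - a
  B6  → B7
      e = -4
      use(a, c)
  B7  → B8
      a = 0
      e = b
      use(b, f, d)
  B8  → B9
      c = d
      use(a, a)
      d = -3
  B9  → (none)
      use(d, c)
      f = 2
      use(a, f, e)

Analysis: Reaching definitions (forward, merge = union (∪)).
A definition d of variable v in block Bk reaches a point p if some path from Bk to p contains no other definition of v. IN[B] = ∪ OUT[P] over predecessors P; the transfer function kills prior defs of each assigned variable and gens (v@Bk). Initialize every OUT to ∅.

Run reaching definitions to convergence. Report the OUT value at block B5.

Answer: {a@B5, b@B4, c@B5, d@B3, e@B0, f@B3}

Trace:
Converged values:
  B0:  IN={b@B2, c@B0, d@B3, e@B0, f@B0, f@B3}  OUT={b@B2, c@B0, d@B3, e@B0, f@B0}
  B1:  IN={b@B2, c@B0, d@B3, e@B0, f@B0}  OUT={b@B2, c@B0, d@B3, e@B0, f@B0}
  B2:  IN={b@B2, c@B0, d@B3, e@B0, f@B0}  OUT={b@B2, c@B0, d@B2, e@B0, f@B0}
  B3:  IN={b@B2, c@B0, d@B2, e@B0, f@B0}  OUT={b@B2, c@B0, d@B3, e@B0, f@B3}
  B4:  IN={b@B2, c@B0, d@B3, e@B0, f@B3}  OUT={b@B4, c@B0, d@B3, e@B0, f@B3}
  B5:  IN={b@B4, c@B0, d@B3, e@B0, f@B3}  OUT={a@B5, b@B4, c@B5, d@B3, e@B0, f@B3}
  B6:  IN={a@B5, b@B4, c@B5, d@B3, e@B0, f@B3}  OUT={a@B5, b@B4, c@B5, d@B3, e@B6, f@B3}
  B7:  IN={a@B5, b@B4, c@B5, d@B3, e@B6, f@B3}  OUT={a@B7, b@B4, c@B5, d@B3, e@B7, f@B3}
  B8:  IN={a@B7, b@B4, c@B5, d@B3, e@B7, f@B3}  OUT={a@B7, b@B4, c@B8, d@B8, e@B7, f@B3}
  B9:  IN={a@B7, b@B4, c@B0, c@B8, d@B3, d@B8, e@B0, e@B7, f@B3}  OUT={a@B7, b@B4, c@B0, c@B8, d@B3, d@B8, e@B0, e@B7, f@B9}

Merge at B5: IN[B5] = OUT[B4] = {b@B4, c@B0, d@B3, e@B0, f@B3}
Applying B5's transfer function to that IN value gives OUT[B5] (row B5 above).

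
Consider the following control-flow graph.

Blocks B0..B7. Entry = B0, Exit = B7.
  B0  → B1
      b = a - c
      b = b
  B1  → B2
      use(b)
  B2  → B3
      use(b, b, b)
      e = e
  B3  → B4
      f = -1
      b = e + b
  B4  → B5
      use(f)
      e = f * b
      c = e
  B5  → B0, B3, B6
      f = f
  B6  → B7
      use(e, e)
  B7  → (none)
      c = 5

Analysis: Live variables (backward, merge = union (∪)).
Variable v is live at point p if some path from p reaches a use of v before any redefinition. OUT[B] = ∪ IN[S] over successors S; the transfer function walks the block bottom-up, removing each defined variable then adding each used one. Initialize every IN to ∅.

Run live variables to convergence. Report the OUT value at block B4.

Converged values:
  B0:   IN={a, c, e}   OUT={a, b, e}
  B1:   IN={a, b, e}   OUT={a, b, e}
  B2:   IN={a, b, e}   OUT={a, b, e}
  B3:   IN={a, b, e}   OUT={a, b, f}
  B4:   IN={a, b, f}   OUT={a, b, c, e, f}
  B5:   IN={a, b, c, e, f}   OUT={a, b, c, e}
  B6:   IN={e}   OUT={}
  B7:   IN={}   OUT={}

Merge at B4: OUT[B4] = IN[B5] = {a, b, c, e, f}

Answer: {a, b, c, e, f}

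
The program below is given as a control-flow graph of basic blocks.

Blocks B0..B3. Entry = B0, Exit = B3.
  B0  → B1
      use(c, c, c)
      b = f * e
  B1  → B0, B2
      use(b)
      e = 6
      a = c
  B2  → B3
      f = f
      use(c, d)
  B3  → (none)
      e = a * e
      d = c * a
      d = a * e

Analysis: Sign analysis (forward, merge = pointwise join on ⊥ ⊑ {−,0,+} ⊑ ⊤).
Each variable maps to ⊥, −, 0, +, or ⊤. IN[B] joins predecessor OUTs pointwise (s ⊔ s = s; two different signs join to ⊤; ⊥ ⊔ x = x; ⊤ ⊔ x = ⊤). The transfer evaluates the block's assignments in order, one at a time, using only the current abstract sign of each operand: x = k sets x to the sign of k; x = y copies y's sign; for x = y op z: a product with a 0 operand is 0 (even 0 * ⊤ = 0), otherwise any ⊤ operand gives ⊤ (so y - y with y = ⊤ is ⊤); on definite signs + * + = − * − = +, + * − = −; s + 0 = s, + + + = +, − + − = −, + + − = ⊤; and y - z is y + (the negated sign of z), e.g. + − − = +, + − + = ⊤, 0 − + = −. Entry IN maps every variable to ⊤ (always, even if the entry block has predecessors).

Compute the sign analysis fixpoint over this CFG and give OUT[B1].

Per-block solution:
  B0:  IN=(all ⊤)  OUT=(all ⊤)
  B1:  IN=(all ⊤)  OUT={e:+; rest ⊤}
  B2:  IN={e:+; rest ⊤}  OUT={e:+; rest ⊤}
  B3:  IN={e:+; rest ⊤}  OUT=(all ⊤)

Merge at B1: IN[B1] = OUT[B0] = {a: ⊤, b: ⊤, c: ⊤, d: ⊤, e: ⊤, f: ⊤}
Applying B1's transfer function to that IN value gives OUT[B1] (row B1 above).

Answer: {a: ⊤, b: ⊤, c: ⊤, d: ⊤, e: +, f: ⊤}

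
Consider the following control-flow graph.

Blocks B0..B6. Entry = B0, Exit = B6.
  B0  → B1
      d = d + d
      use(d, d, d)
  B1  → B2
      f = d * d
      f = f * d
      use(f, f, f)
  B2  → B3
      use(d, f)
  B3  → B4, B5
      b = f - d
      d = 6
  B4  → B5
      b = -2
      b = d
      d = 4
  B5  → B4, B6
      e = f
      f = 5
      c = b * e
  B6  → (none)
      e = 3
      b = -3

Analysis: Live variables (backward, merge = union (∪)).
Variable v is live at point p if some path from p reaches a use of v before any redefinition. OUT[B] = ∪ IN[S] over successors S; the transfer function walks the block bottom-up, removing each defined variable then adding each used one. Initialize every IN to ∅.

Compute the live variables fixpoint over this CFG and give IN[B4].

Per-block solution:
  B0:   IN={d}   OUT={d}
  B1:   IN={d}   OUT={d, f}
  B2:   IN={d, f}   OUT={d, f}
  B3:   IN={d, f}   OUT={b, d, f}
  B4:   IN={d, f}   OUT={b, d, f}
  B5:   IN={b, d, f}   OUT={d, f}
  B6:   IN={}   OUT={}

Merge at B4: OUT[B4] = IN[B5] = {b, d, f}
Applying B4's transfer function to that OUT value gives IN[B4] (row B4 above).

Answer: {d, f}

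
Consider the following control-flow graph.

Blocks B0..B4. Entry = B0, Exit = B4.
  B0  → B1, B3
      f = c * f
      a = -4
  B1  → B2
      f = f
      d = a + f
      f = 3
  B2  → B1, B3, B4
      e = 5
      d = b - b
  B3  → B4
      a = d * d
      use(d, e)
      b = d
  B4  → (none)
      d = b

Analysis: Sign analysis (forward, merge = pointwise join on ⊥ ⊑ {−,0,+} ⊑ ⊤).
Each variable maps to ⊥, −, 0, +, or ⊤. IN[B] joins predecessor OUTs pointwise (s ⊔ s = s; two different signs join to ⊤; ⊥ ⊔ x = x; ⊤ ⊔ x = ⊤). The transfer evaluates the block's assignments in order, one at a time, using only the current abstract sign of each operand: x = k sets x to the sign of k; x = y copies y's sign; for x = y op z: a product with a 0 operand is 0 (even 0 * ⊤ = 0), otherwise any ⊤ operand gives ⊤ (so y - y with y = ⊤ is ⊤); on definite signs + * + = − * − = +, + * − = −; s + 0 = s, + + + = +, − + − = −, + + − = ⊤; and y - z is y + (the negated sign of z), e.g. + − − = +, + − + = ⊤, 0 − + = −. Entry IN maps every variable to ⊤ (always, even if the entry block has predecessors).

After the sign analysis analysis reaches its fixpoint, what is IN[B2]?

Answer: {a: -, b: ⊤, c: ⊤, d: ⊤, e: ⊤, f: +}

Derivation:
Per-block solution:
  B0: | IN=(all ⊤) | OUT={a:-; rest ⊤}
  B1: | IN={a:-; rest ⊤} | OUT={a:-, f:+; rest ⊤}
  B2: | IN={a:-, f:+; rest ⊤} | OUT={a:-, e:+, f:+; rest ⊤}
  B3: | IN={a:-; rest ⊤} | OUT=(all ⊤)
  B4: | IN=(all ⊤) | OUT=(all ⊤)

Merge at B2: IN[B2] = OUT[B1] = {a: -, b: ⊤, c: ⊤, d: ⊤, e: ⊤, f: +}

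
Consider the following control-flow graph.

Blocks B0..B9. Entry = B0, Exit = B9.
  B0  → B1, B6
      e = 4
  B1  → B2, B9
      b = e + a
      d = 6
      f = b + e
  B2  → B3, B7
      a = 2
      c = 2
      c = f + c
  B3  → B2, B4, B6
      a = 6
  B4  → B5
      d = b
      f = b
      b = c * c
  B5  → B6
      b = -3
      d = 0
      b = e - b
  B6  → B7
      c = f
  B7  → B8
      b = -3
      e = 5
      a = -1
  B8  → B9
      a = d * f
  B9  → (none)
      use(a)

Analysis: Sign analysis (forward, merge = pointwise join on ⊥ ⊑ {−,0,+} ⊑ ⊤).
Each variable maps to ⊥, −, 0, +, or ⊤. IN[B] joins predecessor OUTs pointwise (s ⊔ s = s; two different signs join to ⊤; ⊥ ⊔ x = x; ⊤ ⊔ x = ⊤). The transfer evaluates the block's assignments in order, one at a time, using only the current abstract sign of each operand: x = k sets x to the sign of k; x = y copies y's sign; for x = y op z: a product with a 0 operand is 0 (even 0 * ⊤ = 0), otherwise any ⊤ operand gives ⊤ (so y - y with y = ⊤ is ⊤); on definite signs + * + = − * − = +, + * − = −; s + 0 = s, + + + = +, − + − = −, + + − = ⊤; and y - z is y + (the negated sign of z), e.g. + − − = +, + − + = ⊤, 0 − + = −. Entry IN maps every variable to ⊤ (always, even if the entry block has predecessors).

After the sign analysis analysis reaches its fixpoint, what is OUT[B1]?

Answer: {a: ⊤, b: ⊤, c: ⊤, d: +, e: +, f: ⊤}

Derivation:
Fixpoint table:
  B0:   IN=(all ⊤)   OUT={e:+; rest ⊤}
  B1:   IN={e:+; rest ⊤}   OUT={d:+, e:+; rest ⊤}
  B2:   IN={d:+, e:+; rest ⊤}   OUT={a:+, d:+, e:+; rest ⊤}
  B3:   IN={a:+, d:+, e:+; rest ⊤}   OUT={a:+, d:+, e:+; rest ⊤}
  B4:   IN={a:+, d:+, e:+; rest ⊤}   OUT={a:+, e:+; rest ⊤}
  B5:   IN={a:+, e:+; rest ⊤}   OUT={a:+, b:+, d:0, e:+; rest ⊤}
  B6:   IN={e:+; rest ⊤}   OUT={e:+; rest ⊤}
  B7:   IN={e:+; rest ⊤}   OUT={a:-, b:-, e:+; rest ⊤}
  B8:   IN={a:-, b:-, e:+; rest ⊤}   OUT={b:-, e:+; rest ⊤}
  B9:   IN={e:+; rest ⊤}   OUT={e:+; rest ⊤}

Merge at B1: IN[B1] = OUT[B0] = {a: ⊤, b: ⊤, c: ⊤, d: ⊤, e: +, f: ⊤}
Applying B1's transfer function to that IN value gives OUT[B1] (row B1 above).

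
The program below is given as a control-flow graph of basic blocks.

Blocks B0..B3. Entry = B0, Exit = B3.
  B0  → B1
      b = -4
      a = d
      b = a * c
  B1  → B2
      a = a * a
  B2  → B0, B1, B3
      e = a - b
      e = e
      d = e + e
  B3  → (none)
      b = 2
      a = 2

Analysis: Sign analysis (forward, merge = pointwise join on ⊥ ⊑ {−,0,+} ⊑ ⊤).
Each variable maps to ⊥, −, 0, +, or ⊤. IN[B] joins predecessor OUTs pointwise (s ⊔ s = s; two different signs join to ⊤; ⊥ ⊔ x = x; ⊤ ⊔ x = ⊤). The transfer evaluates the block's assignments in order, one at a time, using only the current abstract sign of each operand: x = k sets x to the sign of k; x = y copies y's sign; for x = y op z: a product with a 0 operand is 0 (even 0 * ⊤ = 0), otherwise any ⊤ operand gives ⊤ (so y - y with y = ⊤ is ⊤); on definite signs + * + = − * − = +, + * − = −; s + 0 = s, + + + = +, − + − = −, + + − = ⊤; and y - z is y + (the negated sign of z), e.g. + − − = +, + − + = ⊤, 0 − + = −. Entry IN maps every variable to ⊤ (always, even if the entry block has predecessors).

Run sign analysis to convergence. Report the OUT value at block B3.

Converged values:
  B0: | IN=(all ⊤) | OUT=(all ⊤)
  B1: | IN=(all ⊤) | OUT=(all ⊤)
  B2: | IN=(all ⊤) | OUT=(all ⊤)
  B3: | IN=(all ⊤) | OUT={a:+, b:+; rest ⊤}

Merge at B3: IN[B3] = OUT[B2] = {a: ⊤, b: ⊤, c: ⊤, d: ⊤, e: ⊤, f: ⊤}
Applying B3's transfer function to that IN value gives OUT[B3] (row B3 above).

Answer: {a: +, b: +, c: ⊤, d: ⊤, e: ⊤, f: ⊤}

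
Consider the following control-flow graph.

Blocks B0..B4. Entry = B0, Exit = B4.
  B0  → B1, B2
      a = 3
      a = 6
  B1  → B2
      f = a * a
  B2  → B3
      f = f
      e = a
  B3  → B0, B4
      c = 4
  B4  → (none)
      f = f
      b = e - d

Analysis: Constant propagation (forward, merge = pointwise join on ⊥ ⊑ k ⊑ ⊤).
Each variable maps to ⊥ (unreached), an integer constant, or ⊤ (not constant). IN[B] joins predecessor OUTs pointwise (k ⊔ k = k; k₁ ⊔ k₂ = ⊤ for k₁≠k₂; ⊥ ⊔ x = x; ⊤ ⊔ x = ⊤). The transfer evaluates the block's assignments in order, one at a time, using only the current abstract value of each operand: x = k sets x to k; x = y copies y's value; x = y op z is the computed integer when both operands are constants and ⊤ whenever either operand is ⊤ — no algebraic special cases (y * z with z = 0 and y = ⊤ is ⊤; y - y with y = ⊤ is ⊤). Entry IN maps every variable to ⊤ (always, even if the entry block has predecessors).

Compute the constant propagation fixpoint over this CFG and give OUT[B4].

Answer: {a: 6, b: ⊤, c: 4, d: ⊤, e: 6, f: ⊤}

Trace:
Converged values:
  B0:   IN=(all ⊤)   OUT={a:6; rest ⊤}
  B1:   IN={a:6; rest ⊤}   OUT={a:6, f:36; rest ⊤}
  B2:   IN={a:6; rest ⊤}   OUT={a:6, e:6; rest ⊤}
  B3:   IN={a:6, e:6; rest ⊤}   OUT={a:6, c:4, e:6; rest ⊤}
  B4:   IN={a:6, c:4, e:6; rest ⊤}   OUT={a:6, c:4, e:6; rest ⊤}

Merge at B4: IN[B4] = OUT[B3] = {a: 6, b: ⊤, c: 4, d: ⊤, e: 6, f: ⊤}
Applying B4's transfer function to that IN value gives OUT[B4] (row B4 above).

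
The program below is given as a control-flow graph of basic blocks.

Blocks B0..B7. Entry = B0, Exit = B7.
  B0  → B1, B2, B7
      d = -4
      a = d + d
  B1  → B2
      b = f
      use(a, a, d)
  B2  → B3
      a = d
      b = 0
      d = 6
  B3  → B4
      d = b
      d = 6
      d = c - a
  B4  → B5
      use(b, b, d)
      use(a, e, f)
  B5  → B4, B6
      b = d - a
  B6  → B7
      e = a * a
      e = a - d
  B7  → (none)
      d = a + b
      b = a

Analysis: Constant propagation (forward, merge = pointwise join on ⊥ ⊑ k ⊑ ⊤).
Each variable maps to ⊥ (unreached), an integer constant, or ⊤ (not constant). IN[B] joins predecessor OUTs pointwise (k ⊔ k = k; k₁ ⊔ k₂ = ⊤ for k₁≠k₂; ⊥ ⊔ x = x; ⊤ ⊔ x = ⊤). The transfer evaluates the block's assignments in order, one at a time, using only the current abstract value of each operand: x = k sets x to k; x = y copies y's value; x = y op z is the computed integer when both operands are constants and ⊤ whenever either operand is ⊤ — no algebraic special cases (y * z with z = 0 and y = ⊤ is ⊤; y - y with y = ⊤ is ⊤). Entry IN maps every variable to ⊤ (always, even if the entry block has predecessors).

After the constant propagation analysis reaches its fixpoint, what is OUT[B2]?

Converged values:
  B0:   IN=(all ⊤)   OUT={a:-8, d:-4; rest ⊤}
  B1:   IN={a:-8, d:-4; rest ⊤}   OUT={a:-8, d:-4; rest ⊤}
  B2:   IN={a:-8, d:-4; rest ⊤}   OUT={a:-4, b:0, d:6; rest ⊤}
  B3:   IN={a:-4, b:0, d:6; rest ⊤}   OUT={a:-4, b:0; rest ⊤}
  B4:   IN={a:-4; rest ⊤}   OUT={a:-4; rest ⊤}
  B5:   IN={a:-4; rest ⊤}   OUT={a:-4; rest ⊤}
  B6:   IN={a:-4; rest ⊤}   OUT={a:-4; rest ⊤}
  B7:   IN=(all ⊤)   OUT=(all ⊤)

Merge at B2: IN[B2] = OUT[B0] ⊔ OUT[B1] = {a: -8, b: ⊤, c: ⊤, d: -4, e: ⊤, f: ⊤}
Applying B2's transfer function to that IN value gives OUT[B2] (row B2 above).

Answer: {a: -4, b: 0, c: ⊤, d: 6, e: ⊤, f: ⊤}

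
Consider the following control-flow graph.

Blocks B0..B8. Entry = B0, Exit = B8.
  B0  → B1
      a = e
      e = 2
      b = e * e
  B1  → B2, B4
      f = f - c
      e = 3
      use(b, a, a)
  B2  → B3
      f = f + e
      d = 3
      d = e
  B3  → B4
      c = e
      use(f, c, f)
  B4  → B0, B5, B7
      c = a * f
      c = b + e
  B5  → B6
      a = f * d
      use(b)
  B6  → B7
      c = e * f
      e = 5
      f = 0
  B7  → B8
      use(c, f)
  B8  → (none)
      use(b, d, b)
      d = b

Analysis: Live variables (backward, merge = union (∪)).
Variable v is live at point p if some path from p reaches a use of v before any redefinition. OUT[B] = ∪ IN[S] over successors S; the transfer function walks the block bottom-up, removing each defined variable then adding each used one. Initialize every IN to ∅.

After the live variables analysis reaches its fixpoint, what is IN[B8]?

Answer: {b, d}

Derivation:
Converged values:
  B0:   IN={c, d, e, f}   OUT={a, b, c, d, f}
  B1:   IN={a, b, c, d, f}   OUT={a, b, d, e, f}
  B2:   IN={a, b, e, f}   OUT={a, b, d, e, f}
  B3:   IN={a, b, d, e, f}   OUT={a, b, d, e, f}
  B4:   IN={a, b, d, e, f}   OUT={b, c, d, e, f}
  B5:   IN={b, d, e, f}   OUT={b, d, e, f}
  B6:   IN={b, d, e, f}   OUT={b, c, d, f}
  B7:   IN={b, c, d, f}   OUT={b, d}
  B8:   IN={b, d}   OUT={}

B8 is the boundary node: OUT[B8] = {}
Applying B8's transfer function to that OUT value gives IN[B8] (row B8 above).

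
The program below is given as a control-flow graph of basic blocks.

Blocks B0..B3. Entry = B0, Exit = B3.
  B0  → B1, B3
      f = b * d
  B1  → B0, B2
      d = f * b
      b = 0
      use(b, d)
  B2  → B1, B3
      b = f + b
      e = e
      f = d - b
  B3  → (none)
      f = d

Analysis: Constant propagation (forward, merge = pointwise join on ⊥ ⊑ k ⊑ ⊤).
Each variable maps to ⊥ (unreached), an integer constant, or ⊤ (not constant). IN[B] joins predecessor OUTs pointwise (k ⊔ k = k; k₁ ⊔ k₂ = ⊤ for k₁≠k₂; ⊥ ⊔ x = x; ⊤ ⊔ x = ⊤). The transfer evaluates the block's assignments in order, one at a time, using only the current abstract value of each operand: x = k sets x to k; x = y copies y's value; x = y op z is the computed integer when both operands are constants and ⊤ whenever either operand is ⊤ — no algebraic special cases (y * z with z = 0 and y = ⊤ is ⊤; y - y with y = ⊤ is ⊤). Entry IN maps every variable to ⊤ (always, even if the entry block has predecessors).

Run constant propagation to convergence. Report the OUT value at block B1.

Answer: {a: ⊤, b: 0, c: ⊤, d: ⊤, e: ⊤, f: ⊤}

Trace:
Converged values:
  B0:  IN=(all ⊤)  OUT=(all ⊤)
  B1:  IN=(all ⊤)  OUT={b:0; rest ⊤}
  B2:  IN={b:0; rest ⊤}  OUT=(all ⊤)
  B3:  IN=(all ⊤)  OUT=(all ⊤)

Merge at B1: IN[B1] = OUT[B0] ⊔ OUT[B2] = {a: ⊤, b: ⊤, c: ⊤, d: ⊤, e: ⊤, f: ⊤}
Applying B1's transfer function to that IN value gives OUT[B1] (row B1 above).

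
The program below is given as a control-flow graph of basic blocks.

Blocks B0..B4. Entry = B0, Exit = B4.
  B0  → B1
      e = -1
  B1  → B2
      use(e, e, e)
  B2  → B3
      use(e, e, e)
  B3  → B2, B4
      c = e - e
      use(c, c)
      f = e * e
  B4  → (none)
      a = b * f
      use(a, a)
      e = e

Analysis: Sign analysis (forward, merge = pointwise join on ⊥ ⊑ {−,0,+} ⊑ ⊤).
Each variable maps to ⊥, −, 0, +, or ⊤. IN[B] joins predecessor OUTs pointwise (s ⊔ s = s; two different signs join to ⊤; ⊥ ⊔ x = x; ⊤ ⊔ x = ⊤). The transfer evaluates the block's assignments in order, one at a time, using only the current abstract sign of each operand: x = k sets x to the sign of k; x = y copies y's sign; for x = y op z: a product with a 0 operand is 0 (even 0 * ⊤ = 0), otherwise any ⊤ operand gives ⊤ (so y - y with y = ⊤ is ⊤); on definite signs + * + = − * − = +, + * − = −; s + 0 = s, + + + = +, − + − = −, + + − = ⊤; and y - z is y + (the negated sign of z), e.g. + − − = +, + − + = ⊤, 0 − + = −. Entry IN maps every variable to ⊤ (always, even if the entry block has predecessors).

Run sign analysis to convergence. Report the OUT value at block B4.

Answer: {a: ⊤, b: ⊤, c: ⊤, d: ⊤, e: -, f: +}

Trace:
Converged values:
  B0:   IN=(all ⊤)   OUT={e:-; rest ⊤}
  B1:   IN={e:-; rest ⊤}   OUT={e:-; rest ⊤}
  B2:   IN={e:-; rest ⊤}   OUT={e:-; rest ⊤}
  B3:   IN={e:-; rest ⊤}   OUT={e:-, f:+; rest ⊤}
  B4:   IN={e:-, f:+; rest ⊤}   OUT={e:-, f:+; rest ⊤}

Merge at B4: IN[B4] = OUT[B3] = {a: ⊤, b: ⊤, c: ⊤, d: ⊤, e: -, f: +}
Applying B4's transfer function to that IN value gives OUT[B4] (row B4 above).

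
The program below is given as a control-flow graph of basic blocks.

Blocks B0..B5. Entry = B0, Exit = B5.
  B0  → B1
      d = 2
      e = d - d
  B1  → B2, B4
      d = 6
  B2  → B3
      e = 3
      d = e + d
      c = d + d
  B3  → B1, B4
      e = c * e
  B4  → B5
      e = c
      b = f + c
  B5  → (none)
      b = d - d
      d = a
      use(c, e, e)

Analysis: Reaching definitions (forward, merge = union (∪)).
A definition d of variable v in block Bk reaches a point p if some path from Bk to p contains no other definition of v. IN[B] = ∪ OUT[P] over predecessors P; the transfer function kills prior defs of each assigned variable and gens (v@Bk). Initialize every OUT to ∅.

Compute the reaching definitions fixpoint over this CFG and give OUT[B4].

Answer: {b@B4, c@B2, d@B1, d@B2, e@B4}

Working:
Per-block solution:
  B0: | IN={} | OUT={d@B0, e@B0}
  B1: | IN={c@B2, d@B0, d@B2, e@B0, e@B3} | OUT={c@B2, d@B1, e@B0, e@B3}
  B2: | IN={c@B2, d@B1, e@B0, e@B3} | OUT={c@B2, d@B2, e@B2}
  B3: | IN={c@B2, d@B2, e@B2} | OUT={c@B2, d@B2, e@B3}
  B4: | IN={c@B2, d@B1, d@B2, e@B0, e@B3} | OUT={b@B4, c@B2, d@B1, d@B2, e@B4}
  B5: | IN={b@B4, c@B2, d@B1, d@B2, e@B4} | OUT={b@B5, c@B2, d@B5, e@B4}

Merge at B4: IN[B4] = OUT[B1] ⊔ OUT[B3] = {c@B2, d@B1, d@B2, e@B0, e@B3}
Applying B4's transfer function to that IN value gives OUT[B4] (row B4 above).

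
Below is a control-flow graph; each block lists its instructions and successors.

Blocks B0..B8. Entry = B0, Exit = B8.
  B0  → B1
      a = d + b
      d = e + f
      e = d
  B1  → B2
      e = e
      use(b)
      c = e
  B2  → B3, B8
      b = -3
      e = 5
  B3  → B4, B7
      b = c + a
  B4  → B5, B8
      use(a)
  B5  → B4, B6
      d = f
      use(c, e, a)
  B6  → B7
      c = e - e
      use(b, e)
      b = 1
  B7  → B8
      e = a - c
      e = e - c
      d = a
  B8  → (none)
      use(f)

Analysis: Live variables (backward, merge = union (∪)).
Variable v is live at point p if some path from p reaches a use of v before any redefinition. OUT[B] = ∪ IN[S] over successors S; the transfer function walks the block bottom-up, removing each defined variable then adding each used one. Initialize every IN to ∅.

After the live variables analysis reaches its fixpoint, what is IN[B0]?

Answer: {b, d, e, f}

Derivation:
Fixpoint table:
  B0: | IN={b, d, e, f} | OUT={a, b, e, f}
  B1: | IN={a, b, e, f} | OUT={a, c, f}
  B2: | IN={a, c, f} | OUT={a, c, e, f}
  B3: | IN={a, c, e, f} | OUT={a, b, c, e, f}
  B4: | IN={a, b, c, e, f} | OUT={a, b, c, e, f}
  B5: | IN={a, b, c, e, f} | OUT={a, b, c, e, f}
  B6: | IN={a, b, e, f} | OUT={a, c, f}
  B7: | IN={a, c, f} | OUT={f}
  B8: | IN={f} | OUT={}

Merge at B0: OUT[B0] = IN[B1] = {a, b, e, f}
Applying B0's transfer function to that OUT value gives IN[B0] (row B0 above).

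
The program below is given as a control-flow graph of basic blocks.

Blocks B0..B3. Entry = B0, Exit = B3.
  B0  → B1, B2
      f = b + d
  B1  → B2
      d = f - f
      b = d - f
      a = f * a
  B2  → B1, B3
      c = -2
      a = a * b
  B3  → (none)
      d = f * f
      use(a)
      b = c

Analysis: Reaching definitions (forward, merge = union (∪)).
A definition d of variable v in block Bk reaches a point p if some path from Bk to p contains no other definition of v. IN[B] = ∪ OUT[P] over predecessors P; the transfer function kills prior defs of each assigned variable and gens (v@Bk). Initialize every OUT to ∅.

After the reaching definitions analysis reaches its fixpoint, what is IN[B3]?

Answer: {a@B2, b@B1, c@B2, d@B1, f@B0}

Derivation:
Converged values:
  B0:   IN={}   OUT={f@B0}
  B1:   IN={a@B2, b@B1, c@B2, d@B1, f@B0}   OUT={a@B1, b@B1, c@B2, d@B1, f@B0}
  B2:   IN={a@B1, b@B1, c@B2, d@B1, f@B0}   OUT={a@B2, b@B1, c@B2, d@B1, f@B0}
  B3:   IN={a@B2, b@B1, c@B2, d@B1, f@B0}   OUT={a@B2, b@B3, c@B2, d@B3, f@B0}

Merge at B3: IN[B3] = OUT[B2] = {a@B2, b@B1, c@B2, d@B1, f@B0}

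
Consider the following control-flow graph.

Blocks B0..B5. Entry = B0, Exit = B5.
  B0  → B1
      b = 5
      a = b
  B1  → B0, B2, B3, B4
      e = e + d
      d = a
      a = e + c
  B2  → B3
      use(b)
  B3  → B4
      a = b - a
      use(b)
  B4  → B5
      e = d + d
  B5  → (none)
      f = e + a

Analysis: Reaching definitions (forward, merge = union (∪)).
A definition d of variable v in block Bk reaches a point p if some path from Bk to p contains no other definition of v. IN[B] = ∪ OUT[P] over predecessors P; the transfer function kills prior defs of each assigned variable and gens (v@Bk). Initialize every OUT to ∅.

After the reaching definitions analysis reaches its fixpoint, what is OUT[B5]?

Answer: {a@B1, a@B3, b@B0, d@B1, e@B4, f@B5}

Working:
Fixpoint table:
  B0: | IN={a@B1, b@B0, d@B1, e@B1} | OUT={a@B0, b@B0, d@B1, e@B1}
  B1: | IN={a@B0, b@B0, d@B1, e@B1} | OUT={a@B1, b@B0, d@B1, e@B1}
  B2: | IN={a@B1, b@B0, d@B1, e@B1} | OUT={a@B1, b@B0, d@B1, e@B1}
  B3: | IN={a@B1, b@B0, d@B1, e@B1} | OUT={a@B3, b@B0, d@B1, e@B1}
  B4: | IN={a@B1, a@B3, b@B0, d@B1, e@B1} | OUT={a@B1, a@B3, b@B0, d@B1, e@B4}
  B5: | IN={a@B1, a@B3, b@B0, d@B1, e@B4} | OUT={a@B1, a@B3, b@B0, d@B1, e@B4, f@B5}

Merge at B5: IN[B5] = OUT[B4] = {a@B1, a@B3, b@B0, d@B1, e@B4}
Applying B5's transfer function to that IN value gives OUT[B5] (row B5 above).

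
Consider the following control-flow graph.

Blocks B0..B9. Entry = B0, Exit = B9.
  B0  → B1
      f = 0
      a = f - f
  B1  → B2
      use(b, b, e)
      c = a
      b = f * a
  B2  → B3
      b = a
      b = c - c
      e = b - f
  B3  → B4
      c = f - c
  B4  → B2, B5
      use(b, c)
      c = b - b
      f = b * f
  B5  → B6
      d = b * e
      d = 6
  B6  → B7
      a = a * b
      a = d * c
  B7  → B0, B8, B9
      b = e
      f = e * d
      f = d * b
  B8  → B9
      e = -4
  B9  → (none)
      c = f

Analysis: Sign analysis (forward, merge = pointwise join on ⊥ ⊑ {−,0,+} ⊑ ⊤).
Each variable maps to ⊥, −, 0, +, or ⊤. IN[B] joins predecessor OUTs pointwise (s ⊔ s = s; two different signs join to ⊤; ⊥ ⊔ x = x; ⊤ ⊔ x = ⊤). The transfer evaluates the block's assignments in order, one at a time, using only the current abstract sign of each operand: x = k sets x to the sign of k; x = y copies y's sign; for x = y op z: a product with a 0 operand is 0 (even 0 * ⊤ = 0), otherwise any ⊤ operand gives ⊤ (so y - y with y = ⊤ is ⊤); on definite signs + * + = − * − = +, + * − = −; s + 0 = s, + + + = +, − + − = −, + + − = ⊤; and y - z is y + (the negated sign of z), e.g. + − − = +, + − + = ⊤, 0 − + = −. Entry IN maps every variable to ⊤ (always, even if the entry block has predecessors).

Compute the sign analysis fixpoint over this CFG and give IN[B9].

Answer: {a: 0, b: 0, c: 0, d: +, e: ⊤, f: 0}

Derivation:
Per-block solution:
  B0:   IN=(all ⊤)   OUT={a:0, f:0; rest ⊤}
  B1:   IN={a:0, f:0; rest ⊤}   OUT={a:0, b:0, c:0, f:0; rest ⊤}
  B2:   IN={a:0, b:0, c:0, f:0; rest ⊤}   OUT={a:0, b:0, c:0, e:0, f:0; rest ⊤}
  B3:   IN={a:0, b:0, c:0, e:0, f:0; rest ⊤}   OUT={a:0, b:0, c:0, e:0, f:0; rest ⊤}
  B4:   IN={a:0, b:0, c:0, e:0, f:0; rest ⊤}   OUT={a:0, b:0, c:0, e:0, f:0; rest ⊤}
  B5:   IN={a:0, b:0, c:0, e:0, f:0; rest ⊤}   OUT={a:0, b:0, c:0, d:+, e:0, f:0; rest ⊤}
  B6:   IN={a:0, b:0, c:0, d:+, e:0, f:0; rest ⊤}   OUT={a:0, b:0, c:0, d:+, e:0, f:0; rest ⊤}
  B7:   IN={a:0, b:0, c:0, d:+, e:0, f:0; rest ⊤}   OUT={a:0, b:0, c:0, d:+, e:0, f:0; rest ⊤}
  B8:   IN={a:0, b:0, c:0, d:+, e:0, f:0; rest ⊤}   OUT={a:0, b:0, c:0, d:+, e:-, f:0; rest ⊤}
  B9:   IN={a:0, b:0, c:0, d:+, f:0; rest ⊤}   OUT={a:0, b:0, c:0, d:+, f:0; rest ⊤}

Merge at B9: IN[B9] = OUT[B7] ⊔ OUT[B8] = {a: 0, b: 0, c: 0, d: +, e: ⊤, f: 0}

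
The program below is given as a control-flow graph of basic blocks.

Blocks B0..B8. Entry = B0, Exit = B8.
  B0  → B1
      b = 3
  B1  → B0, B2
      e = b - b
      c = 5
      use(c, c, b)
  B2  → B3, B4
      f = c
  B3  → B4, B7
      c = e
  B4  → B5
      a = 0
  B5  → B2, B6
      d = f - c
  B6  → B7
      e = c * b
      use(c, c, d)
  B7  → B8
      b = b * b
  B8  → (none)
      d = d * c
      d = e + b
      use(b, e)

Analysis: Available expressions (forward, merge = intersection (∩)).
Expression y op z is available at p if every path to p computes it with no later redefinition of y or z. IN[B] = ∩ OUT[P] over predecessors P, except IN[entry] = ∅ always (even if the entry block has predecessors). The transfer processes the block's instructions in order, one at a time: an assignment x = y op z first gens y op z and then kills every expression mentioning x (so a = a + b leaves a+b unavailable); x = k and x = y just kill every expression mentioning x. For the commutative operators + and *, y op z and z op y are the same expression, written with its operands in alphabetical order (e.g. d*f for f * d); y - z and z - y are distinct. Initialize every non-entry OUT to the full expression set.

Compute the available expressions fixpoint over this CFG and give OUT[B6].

Per-block solution:
  B0:  IN={}  OUT={}
  B1:  IN={}  OUT={b-b}
  B2:  IN={b-b}  OUT={b-b}
  B3:  IN={b-b}  OUT={b-b}
  B4:  IN={b-b}  OUT={b-b}
  B5:  IN={b-b}  OUT={b-b, f-c}
  B6:  IN={b-b, f-c}  OUT={b*c, b-b, f-c}
  B7:  IN={b-b}  OUT={}
  B8:  IN={}  OUT={b+e}

Merge at B6: IN[B6] = OUT[B5] = {b-b, f-c}
Applying B6's transfer function to that IN value gives OUT[B6] (row B6 above).

Answer: {b*c, b-b, f-c}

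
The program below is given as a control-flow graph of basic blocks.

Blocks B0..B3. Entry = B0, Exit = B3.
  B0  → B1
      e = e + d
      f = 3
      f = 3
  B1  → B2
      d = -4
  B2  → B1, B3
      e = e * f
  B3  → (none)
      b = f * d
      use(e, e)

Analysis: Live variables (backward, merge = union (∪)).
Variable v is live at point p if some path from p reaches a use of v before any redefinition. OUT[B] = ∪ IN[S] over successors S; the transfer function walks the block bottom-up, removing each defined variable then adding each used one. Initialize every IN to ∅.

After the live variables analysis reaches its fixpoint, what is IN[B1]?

Answer: {e, f}

Working:
Fixpoint table:
  B0: | IN={d, e} | OUT={e, f}
  B1: | IN={e, f} | OUT={d, e, f}
  B2: | IN={d, e, f} | OUT={d, e, f}
  B3: | IN={d, e, f} | OUT={}

Merge at B1: OUT[B1] = IN[B2] = {d, e, f}
Applying B1's transfer function to that OUT value gives IN[B1] (row B1 above).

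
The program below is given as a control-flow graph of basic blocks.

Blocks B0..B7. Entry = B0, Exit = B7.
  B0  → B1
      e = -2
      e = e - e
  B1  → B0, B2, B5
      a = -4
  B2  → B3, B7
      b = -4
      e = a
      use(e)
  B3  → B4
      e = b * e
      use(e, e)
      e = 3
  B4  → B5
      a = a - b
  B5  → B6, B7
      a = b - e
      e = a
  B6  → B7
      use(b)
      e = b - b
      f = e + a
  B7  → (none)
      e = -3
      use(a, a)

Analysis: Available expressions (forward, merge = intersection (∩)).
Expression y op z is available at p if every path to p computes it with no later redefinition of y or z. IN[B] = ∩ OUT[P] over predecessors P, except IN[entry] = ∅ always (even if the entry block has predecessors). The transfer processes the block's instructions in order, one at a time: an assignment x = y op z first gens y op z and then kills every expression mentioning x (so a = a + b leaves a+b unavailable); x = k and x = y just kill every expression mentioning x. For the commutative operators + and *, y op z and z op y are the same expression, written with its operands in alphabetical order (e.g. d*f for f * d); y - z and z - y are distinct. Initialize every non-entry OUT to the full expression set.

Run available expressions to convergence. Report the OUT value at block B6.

Converged values:
  B0: | IN={} | OUT={}
  B1: | IN={} | OUT={}
  B2: | IN={} | OUT={}
  B3: | IN={} | OUT={}
  B4: | IN={} | OUT={}
  B5: | IN={} | OUT={}
  B6: | IN={} | OUT={a+e, b-b}
  B7: | IN={} | OUT={}

Merge at B6: IN[B6] = OUT[B5] = {}
Applying B6's transfer function to that IN value gives OUT[B6] (row B6 above).

Answer: {a+e, b-b}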